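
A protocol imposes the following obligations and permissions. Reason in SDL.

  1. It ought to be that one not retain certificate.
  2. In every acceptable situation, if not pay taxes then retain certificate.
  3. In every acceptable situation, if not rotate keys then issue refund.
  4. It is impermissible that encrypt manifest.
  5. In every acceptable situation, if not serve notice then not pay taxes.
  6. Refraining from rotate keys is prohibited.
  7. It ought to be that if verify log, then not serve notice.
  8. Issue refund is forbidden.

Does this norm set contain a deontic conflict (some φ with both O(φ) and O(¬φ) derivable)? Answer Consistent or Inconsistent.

Premise 3 is O(¬rotate_keys → issue_refund), but O(¬rotate_keys) is not derivable from the premises, so it does not yield O(issue_refund).
So O(issue_refund) is not derivable, and the apparent clash with O(¬issue_refund) does not arise.
A world satisfying every obligation exists (e.g. encrypt_manifest=false, issue_refund=false, pay_taxes=true, retain_certificate=false, rotate_keys=true, serve_notice=true, verify_log=false); no atom is both obligatory and forbidden, so the set is consistent.

Consistent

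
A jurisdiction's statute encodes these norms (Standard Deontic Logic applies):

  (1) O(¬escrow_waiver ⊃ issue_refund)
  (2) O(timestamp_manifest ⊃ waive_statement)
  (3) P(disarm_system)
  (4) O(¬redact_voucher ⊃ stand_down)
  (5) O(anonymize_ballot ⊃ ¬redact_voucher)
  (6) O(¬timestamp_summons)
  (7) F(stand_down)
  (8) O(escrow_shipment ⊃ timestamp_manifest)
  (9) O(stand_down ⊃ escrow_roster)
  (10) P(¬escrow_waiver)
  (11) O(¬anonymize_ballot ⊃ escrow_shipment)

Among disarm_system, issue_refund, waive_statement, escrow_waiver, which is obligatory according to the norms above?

F(stand_down) at premise 7 means O(¬stand_down).
Premise 4, O(¬redact_voucher ⊃ stand_down), contraposes to O(¬stand_down ⊃ redact_voucher); with O(¬stand_down) we get O(redact_voucher).
Premise 5 is O(anonymize_ballot ⊃ ¬redact_voucher); contrapositively O(redact_voucher ⊃ ¬anonymize_ballot). Since O(redact_voucher) holds, K gives O(¬anonymize_ballot).
Premise 11 is O(¬anonymize_ballot ⊃ escrow_shipment); since O(¬anonymize_ballot), deontic closure gives O(escrow_shipment).
Premise 8 is O(escrow_shipment ⊃ timestamp_manifest); since O(escrow_shipment), deontic closure gives O(timestamp_manifest).
From O(timestamp_manifest) and premise 2, O(timestamp_manifest ⊃ waive_statement), we obtain O(waive_statement).
So O(waive_statement) holds — waive_statement is obligatory. None of the other listed options is made obligatory by any chain of premises.

waive_statement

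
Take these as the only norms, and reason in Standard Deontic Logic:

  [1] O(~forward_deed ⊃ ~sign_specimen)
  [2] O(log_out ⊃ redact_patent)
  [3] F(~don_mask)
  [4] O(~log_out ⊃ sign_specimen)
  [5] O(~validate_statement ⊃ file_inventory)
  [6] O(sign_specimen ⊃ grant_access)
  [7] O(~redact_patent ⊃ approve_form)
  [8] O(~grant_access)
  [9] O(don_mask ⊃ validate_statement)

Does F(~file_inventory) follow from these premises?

No

Premise 5 is O(~validate_statement ⊃ file_inventory), but O(~validate_statement) is not derivable from the premises, so it does not yield O(file_inventory).
No other premise forces O(file_inventory). An ideal world satisfying every premise can still have ~file_inventory true, so F(~file_inventory) is not derivable.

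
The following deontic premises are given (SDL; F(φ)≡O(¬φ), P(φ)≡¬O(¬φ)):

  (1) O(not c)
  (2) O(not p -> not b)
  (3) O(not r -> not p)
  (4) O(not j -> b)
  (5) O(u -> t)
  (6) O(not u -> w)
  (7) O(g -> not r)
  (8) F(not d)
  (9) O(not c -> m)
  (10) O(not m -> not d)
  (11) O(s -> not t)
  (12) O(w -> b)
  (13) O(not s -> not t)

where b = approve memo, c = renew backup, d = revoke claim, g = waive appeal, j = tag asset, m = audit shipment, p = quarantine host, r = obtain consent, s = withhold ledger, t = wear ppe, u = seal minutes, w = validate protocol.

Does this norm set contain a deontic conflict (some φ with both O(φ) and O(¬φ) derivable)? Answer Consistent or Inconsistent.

Premise 10 is O(not m -> not d), but O(not m) is not derivable from the premises, so it does not yield O(not d).
So O(not d) is not derivable, and the apparent clash with O(d) does not arise.
A world satisfying every obligation exists (e.g. b=true, c=false, d=true, g=false, j=false, m=true, p=true, r=true, s=false, t=false, u=false, w=true); no atom is both obligatory and forbidden, so the set is consistent.

Consistent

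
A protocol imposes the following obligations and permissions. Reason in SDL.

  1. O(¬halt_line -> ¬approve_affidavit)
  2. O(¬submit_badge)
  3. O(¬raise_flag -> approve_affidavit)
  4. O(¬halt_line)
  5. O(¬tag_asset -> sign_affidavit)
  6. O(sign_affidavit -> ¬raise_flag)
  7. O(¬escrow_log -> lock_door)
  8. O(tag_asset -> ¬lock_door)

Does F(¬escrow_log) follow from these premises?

Premise 4 gives O(¬halt_line).
Premise 1 is O(¬halt_line -> ¬approve_affidavit); since O(¬halt_line), deontic closure gives O(¬approve_affidavit).
Premise 3 is O(¬raise_flag -> approve_affidavit); contrapositively O(¬approve_affidavit -> raise_flag). Since O(¬approve_affidavit) holds, K gives O(raise_flag).
Premise 6 is O(sign_affidavit -> ¬raise_flag); contrapositively O(raise_flag -> ¬sign_affidavit). Since O(raise_flag) holds, K gives O(¬sign_affidavit).
Premise 5, O(¬tag_asset -> sign_affidavit), contraposes to O(¬sign_affidavit -> tag_asset); with O(¬sign_affidavit) we get O(tag_asset).
With premise 8, O(tag_asset -> ¬lock_door), the K-axiom yields O(¬lock_door).
Premise 7 is O(¬escrow_log -> lock_door); contrapositively O(¬lock_door -> escrow_log). Since O(¬lock_door) holds, K gives O(escrow_log).
Premise 2 does not contribute to this derivation.
So O(escrow_log) holds, i.e. F(¬escrow_log). The claim follows.

Yes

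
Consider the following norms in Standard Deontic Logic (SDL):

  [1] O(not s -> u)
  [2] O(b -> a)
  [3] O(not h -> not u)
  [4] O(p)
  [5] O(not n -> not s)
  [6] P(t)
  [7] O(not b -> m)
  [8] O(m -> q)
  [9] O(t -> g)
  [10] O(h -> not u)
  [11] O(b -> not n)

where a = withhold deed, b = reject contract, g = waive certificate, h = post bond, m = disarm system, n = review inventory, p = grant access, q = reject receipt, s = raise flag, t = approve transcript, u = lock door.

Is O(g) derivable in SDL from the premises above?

Premise 9 is O(t -> g), but O(t) is not derivable from the premises (the permission P(t) asserts only not O(not t), not O(t)), so it does not yield O(g).
No other premise forces O(g). An ideal world satisfying every premise can still have g false, so O(g) is not derivable.

No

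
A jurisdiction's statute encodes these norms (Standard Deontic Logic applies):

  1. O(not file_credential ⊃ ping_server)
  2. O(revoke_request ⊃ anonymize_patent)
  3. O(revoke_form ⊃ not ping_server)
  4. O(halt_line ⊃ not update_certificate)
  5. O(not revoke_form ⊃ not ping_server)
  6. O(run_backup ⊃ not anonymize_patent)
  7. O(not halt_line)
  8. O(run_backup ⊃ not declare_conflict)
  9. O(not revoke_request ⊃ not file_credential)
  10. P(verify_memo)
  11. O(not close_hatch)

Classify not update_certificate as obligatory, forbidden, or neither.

Premise 4 is O(halt_line ⊃ not update_certificate), but O(halt_line) is not derivable from the premises, so it does not yield O(not update_certificate).
No premise or chain of K-axiom applications forces O(not update_certificate), and none forces O(update_certificate). So not update_certificate is neither obligatory nor forbidden under these norms.

Neither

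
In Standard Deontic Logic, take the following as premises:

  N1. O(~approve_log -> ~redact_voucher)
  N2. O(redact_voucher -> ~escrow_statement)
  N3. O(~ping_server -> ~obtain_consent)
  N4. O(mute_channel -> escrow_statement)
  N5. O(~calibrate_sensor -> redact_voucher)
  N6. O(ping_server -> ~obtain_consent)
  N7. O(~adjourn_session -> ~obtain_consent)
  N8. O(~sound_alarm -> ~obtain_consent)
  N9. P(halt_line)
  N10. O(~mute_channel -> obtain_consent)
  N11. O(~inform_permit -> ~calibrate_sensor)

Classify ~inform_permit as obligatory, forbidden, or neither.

By case analysis on ~ping_server: premise 3 gives O(~ping_server -> ~obtain_consent) and premise 6 gives O(ping_server -> ~obtain_consent), so O(~obtain_consent) either way.
Premise 10 is O(~mute_channel -> obtain_consent); contrapositively O(~obtain_consent -> mute_channel). Since O(~obtain_consent) holds, K gives O(mute_channel).
From O(mute_channel) and premise 4, O(mute_channel -> escrow_statement), we obtain O(escrow_statement).
Premise 2 is O(redact_voucher -> ~escrow_statement); contrapositively O(escrow_statement -> ~redact_voucher). Since O(escrow_statement) holds, K gives O(~redact_voucher).
The contrapositive of premise 5 (O(~calibrate_sensor -> redact_voucher)) is O(~redact_voucher -> calibrate_sensor), and O(~redact_voucher) is already established, so O(calibrate_sensor).
Premise 11, O(~inform_permit -> ~calibrate_sensor), contraposes to O(calibrate_sensor -> inform_permit); with O(calibrate_sensor) we get O(inform_permit).
Premises 1, 7, 8, 9 do not contribute to this derivation.
Thus O(inform_permit), which is F(~inform_permit): ~inform_permit is forbidden.

Forbidden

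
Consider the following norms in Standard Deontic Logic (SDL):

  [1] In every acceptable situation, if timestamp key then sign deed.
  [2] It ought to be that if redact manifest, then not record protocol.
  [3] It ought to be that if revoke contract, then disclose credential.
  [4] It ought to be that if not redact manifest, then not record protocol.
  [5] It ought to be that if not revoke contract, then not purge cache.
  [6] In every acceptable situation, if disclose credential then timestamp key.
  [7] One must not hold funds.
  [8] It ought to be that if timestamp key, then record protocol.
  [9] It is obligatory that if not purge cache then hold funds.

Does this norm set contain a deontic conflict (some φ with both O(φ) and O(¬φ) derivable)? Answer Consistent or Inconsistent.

By case analysis on ¬redact_manifest: premise 4 gives O(¬redact_manifest → ¬record_protocol) and premise 2 gives O(redact_manifest → ¬record_protocol), so O(¬record_protocol) either way.
Premise 8, O(timestamp_key → record_protocol), contraposes to O(¬record_protocol → ¬timestamp_key); with O(¬record_protocol) we get O(¬timestamp_key).
Premise 6, O(disclose_credential → timestamp_key), contraposes to O(¬timestamp_key → ¬disclose_credential); with O(¬timestamp_key) we get O(¬disclose_credential).
Premise 3, O(revoke_contract → disclose_credential), contraposes to O(¬disclose_credential → ¬revoke_contract); with O(¬disclose_credential) we get O(¬revoke_contract).
Applying K to premise 5 (O(¬revoke_contract → ¬purge_cache)) and O(¬revoke_contract) yields O(¬purge_cache).
From O(¬purge_cache) and premise 9, O(¬purge_cache → hold_funds), we obtain O(hold_funds).
But premise 7, F(hold_funds), means O(¬hold_funds).
We now have both O(hold_funds) and O(¬hold_funds) — hold_funds is simultaneously obligatory and forbidden, violating the D-axiom.

Inconsistent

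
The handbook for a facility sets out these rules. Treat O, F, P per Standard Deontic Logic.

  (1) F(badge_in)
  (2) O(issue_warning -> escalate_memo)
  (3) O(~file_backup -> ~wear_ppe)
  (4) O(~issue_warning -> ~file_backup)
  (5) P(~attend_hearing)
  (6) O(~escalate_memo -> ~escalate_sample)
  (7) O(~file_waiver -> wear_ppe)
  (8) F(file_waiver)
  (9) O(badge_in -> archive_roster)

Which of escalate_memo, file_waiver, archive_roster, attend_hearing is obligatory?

Premise 8, F(file_waiver), is equivalent to O(~file_waiver).
Applying K to premise 7 (O(~file_waiver -> wear_ppe)) and O(~file_waiver) yields O(wear_ppe).
The contrapositive of premise 3 (O(~file_backup -> ~wear_ppe)) is O(wear_ppe -> file_backup), and O(wear_ppe) is already established, so O(file_backup).
Premise 4 is O(~issue_warning -> ~file_backup); contrapositively O(file_backup -> issue_warning). Since O(file_backup) holds, K gives O(issue_warning).
With premise 2, O(issue_warning -> escalate_memo), the K-axiom yields O(escalate_memo).
So O(escalate_memo) holds — escalate_memo is obligatory. None of the other listed options is made obligatory by any chain of premises.

escalate_memo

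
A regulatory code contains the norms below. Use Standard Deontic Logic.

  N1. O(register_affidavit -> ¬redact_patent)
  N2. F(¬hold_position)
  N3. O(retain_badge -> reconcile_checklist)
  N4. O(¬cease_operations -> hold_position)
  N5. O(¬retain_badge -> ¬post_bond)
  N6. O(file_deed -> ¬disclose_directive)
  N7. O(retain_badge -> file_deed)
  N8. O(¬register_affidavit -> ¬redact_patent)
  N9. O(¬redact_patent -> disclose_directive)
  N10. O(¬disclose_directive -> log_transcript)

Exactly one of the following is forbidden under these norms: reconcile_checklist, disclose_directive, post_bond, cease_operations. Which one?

post_bond

Premises 1 and 8 cover both cases: O(register_affidavit -> ¬redact_patent) and O(¬register_affidavit -> ¬redact_patent). Since register_affidavit ∨ ¬register_affidavit is a tautology, O(¬redact_patent) follows.
Applying K to premise 9 (O(¬redact_patent -> disclose_directive)) and O(¬redact_patent) yields O(disclose_directive).
Premise 6, O(file_deed -> ¬disclose_directive), contraposes to O(disclose_directive -> ¬file_deed); with O(disclose_directive) we get O(¬file_deed).
The contrapositive of premise 7 (O(retain_badge -> file_deed)) is O(¬file_deed -> ¬retain_badge), and O(¬file_deed) is already established, so O(¬retain_badge).
From O(¬retain_badge) and premise 5, O(¬retain_badge -> ¬post_bond), we obtain O(¬post_bond).
So O(¬post_bond) holds, i.e. post_bond is forbidden. None of the other listed options is forbidden under the premises.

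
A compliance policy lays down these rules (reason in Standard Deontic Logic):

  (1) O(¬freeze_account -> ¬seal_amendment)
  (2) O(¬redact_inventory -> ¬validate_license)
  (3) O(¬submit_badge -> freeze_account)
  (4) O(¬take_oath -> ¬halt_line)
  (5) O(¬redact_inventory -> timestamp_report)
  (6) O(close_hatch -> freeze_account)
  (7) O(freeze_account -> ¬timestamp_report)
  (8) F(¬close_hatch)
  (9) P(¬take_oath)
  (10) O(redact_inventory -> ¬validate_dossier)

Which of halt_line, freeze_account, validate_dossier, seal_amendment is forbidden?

Premise 8, F(¬close_hatch), is equivalent to O(close_hatch).
From O(close_hatch) and premise 6, O(close_hatch -> freeze_account), we obtain O(freeze_account).
From O(freeze_account) and premise 7, O(freeze_account -> ¬timestamp_report), we obtain O(¬timestamp_report).
Premise 5 is O(¬redact_inventory -> timestamp_report); contrapositively O(¬timestamp_report -> redact_inventory). Since O(¬timestamp_report) holds, K gives O(redact_inventory).
Applying K to premise 10 (O(redact_inventory -> ¬validate_dossier)) and O(redact_inventory) yields O(¬validate_dossier).
So O(¬validate_dossier) holds, i.e. validate_dossier is forbidden. None of the other listed options is forbidden under the premises.

validate_dossier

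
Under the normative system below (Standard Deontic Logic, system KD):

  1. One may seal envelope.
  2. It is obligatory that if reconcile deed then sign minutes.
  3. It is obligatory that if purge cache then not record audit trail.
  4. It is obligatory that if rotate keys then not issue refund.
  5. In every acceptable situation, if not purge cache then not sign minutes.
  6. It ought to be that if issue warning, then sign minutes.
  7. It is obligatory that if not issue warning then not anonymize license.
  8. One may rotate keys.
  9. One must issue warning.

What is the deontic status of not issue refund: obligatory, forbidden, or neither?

Neither

Premise 4 is O(rotate_keys → ¬issue_refund), but O(rotate_keys) is not derivable from the premises (the permission P(rotate_keys) asserts only ¬O(¬rotate_keys), not O(rotate_keys)), so it does not yield O(¬issue_refund).
No premise or chain of K-axiom applications forces O(¬issue_refund), and none forces O(issue_refund). So ¬issue_refund is neither obligatory nor forbidden under these norms.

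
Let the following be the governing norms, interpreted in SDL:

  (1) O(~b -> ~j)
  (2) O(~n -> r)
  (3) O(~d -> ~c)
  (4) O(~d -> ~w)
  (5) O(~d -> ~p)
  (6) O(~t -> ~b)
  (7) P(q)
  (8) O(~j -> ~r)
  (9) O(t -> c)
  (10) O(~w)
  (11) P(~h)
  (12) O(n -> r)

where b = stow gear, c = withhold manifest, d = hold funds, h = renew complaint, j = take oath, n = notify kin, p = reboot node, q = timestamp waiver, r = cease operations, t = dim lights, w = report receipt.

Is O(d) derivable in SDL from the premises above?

Premises 12 and 2 cover both cases: O(n -> r) and O(~n -> r). Since n ∨ ~n is a tautology, O(r) follows.
Premise 8 is O(~j -> ~r); contrapositively O(r -> j). Since O(r) holds, K gives O(j).
Premise 1, O(~b -> ~j), contraposes to O(j -> b); with O(j) we get O(b).
Premise 6 is O(~t -> ~b); contrapositively O(b -> t). Since O(b) holds, K gives O(t).
Premise 9 is O(t -> c); since O(t), deontic closure gives O(c).
The contrapositive of premise 3 (O(~d -> ~c)) is O(c -> d), and O(c) is already established, so O(d).
Premises 4, 5, 7, 10, 11 do not contribute to this derivation.
So O(d) follows.

Yes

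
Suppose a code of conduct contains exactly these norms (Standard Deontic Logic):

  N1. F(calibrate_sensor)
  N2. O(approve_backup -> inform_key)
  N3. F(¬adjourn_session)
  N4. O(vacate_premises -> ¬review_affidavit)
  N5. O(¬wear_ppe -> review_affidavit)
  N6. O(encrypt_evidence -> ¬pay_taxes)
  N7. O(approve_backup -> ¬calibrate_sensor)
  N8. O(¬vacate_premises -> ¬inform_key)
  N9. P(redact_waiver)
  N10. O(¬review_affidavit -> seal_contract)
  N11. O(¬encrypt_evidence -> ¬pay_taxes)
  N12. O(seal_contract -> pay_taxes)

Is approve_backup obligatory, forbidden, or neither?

Premises 6 and 11 are O(encrypt_evidence -> ¬pay_taxes) and O(¬encrypt_evidence -> ¬pay_taxes); every ideal world satisfies encrypt_evidence or ¬encrypt_evidence, so in either case ¬pay_taxes holds — hence O(¬pay_taxes).
Premise 12, O(seal_contract -> pay_taxes), contraposes to O(¬pay_taxes -> ¬seal_contract); with O(¬pay_taxes) we get O(¬seal_contract).
Premise 10 is O(¬review_affidavit -> seal_contract); contrapositively O(¬seal_contract -> review_affidavit). Since O(¬seal_contract) holds, K gives O(review_affidavit).
Premise 4 is O(vacate_premises -> ¬review_affidavit); contrapositively O(review_affidavit -> ¬vacate_premises). Since O(review_affidavit) holds, K gives O(¬vacate_premises).
Premise 8 is O(¬vacate_premises -> ¬inform_key); since O(¬vacate_premises), deontic closure gives O(¬inform_key).
The contrapositive of premise 2 (O(approve_backup -> inform_key)) is O(¬inform_key -> ¬approve_backup), and O(¬inform_key) is already established, so O(¬approve_backup).
Premises 1, 3, 5, 7, 9 do not contribute to this derivation.
Thus O(¬approve_backup), which is F(approve_backup): approve_backup is forbidden.

Forbidden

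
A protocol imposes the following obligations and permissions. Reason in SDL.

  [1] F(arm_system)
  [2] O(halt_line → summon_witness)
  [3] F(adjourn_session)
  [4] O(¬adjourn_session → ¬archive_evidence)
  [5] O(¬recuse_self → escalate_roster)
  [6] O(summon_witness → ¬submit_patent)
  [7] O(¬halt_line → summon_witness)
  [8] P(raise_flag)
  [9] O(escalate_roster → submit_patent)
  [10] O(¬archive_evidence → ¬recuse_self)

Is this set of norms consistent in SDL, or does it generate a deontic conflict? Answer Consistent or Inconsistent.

Premises 7 and 2 are O(¬halt_line → summon_witness) and O(halt_line → summon_witness); every ideal world satisfies ¬halt_line or halt_line, so in either case summon_witness holds — hence O(summon_witness).
Applying K to premise 6 (O(summon_witness → ¬submit_patent)) and O(summon_witness) yields O(¬submit_patent).
Premise 9, O(escalate_roster → submit_patent), contraposes to O(¬submit_patent → ¬escalate_roster); with O(¬submit_patent) we get O(¬escalate_roster).
Premise 5, O(¬recuse_self → escalate_roster), contraposes to O(¬escalate_roster → recuse_self); with O(¬escalate_roster) we get O(recuse_self).
Premise 10 is O(¬archive_evidence → ¬recuse_self); contrapositively O(recuse_self → archive_evidence). Since O(recuse_self) holds, K gives O(archive_evidence).
The contrapositive of premise 4 (O(¬adjourn_session → ¬archive_evidence)) is O(archive_evidence → adjourn_session), and O(archive_evidence) is already established, so O(adjourn_session).
Yet premise 3 is F(adjourn_session), i.e. O(¬adjourn_session).
We now have both O(adjourn_session) and O(¬adjourn_session) — adjourn_session is simultaneously obligatory and forbidden, violating the D-axiom.

Inconsistent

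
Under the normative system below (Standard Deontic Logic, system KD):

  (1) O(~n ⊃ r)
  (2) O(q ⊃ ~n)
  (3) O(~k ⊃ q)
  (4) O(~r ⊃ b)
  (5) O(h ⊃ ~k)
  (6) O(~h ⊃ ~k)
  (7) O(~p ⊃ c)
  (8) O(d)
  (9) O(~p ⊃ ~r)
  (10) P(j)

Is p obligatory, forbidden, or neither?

Premises 6 and 5 cover both cases: O(~h ⊃ ~k) and O(h ⊃ ~k). Since ~h ∨ h is a tautology, O(~k) follows.
Applying K to premise 3 (O(~k ⊃ q)) and O(~k) yields O(q).
Premise 2 is O(q ⊃ ~n); since O(q), deontic closure gives O(~n).
Applying K to premise 1 (O(~n ⊃ r)) and O(~n) yields O(r).
Premise 9 is O(~p ⊃ ~r); contrapositively O(r ⊃ p). Since O(r) holds, K gives O(p).
Premises 4, 7, 8, 10 do not contribute to this derivation.
Hence p is obligatory.

Obligatory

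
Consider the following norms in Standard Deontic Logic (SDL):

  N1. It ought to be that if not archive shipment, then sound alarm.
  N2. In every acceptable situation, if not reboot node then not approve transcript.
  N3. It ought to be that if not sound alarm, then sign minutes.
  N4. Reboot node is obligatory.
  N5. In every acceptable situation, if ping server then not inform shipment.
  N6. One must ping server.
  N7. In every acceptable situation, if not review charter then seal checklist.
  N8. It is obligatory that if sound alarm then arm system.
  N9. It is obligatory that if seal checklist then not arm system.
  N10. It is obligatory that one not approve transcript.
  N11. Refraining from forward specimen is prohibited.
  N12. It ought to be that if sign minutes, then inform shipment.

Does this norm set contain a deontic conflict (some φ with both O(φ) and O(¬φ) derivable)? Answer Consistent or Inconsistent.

Consistent

Premise 2 is O(¬reboot_node → ¬approve_transcript); even if O(¬approve_transcript) held, inferring O(¬reboot_node) would be affirming the consequent — invalid.
So O(¬reboot_node) is not derivable, and the apparent clash with O(reboot_node) does not arise.
A world satisfying every obligation exists (e.g. approve_transcript=false, archive_shipment=false, arm_system=true, forward_specimen=true, inform_shipment=false, ping_server=true, reboot_node=true, review_charter=true, seal_checklist=false, sign_minutes=false, sound_alarm=true); no atom is both obligatory and forbidden, so the set is consistent.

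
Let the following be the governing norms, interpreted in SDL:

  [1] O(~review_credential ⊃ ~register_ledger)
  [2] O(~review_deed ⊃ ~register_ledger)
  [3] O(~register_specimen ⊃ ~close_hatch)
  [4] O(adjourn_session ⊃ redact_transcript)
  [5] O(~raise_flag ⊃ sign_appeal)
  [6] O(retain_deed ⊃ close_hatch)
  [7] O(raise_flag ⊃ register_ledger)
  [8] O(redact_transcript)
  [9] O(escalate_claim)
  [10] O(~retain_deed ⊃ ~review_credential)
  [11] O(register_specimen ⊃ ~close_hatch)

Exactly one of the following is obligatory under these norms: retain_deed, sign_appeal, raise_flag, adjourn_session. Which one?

Premises 3 and 11 are O(~register_specimen ⊃ ~close_hatch) and O(register_specimen ⊃ ~close_hatch); every ideal world satisfies ~register_specimen or register_specimen, so in either case ~close_hatch holds — hence O(~close_hatch).
Premise 6, O(retain_deed ⊃ close_hatch), contraposes to O(~close_hatch ⊃ ~retain_deed); with O(~close_hatch) we get O(~retain_deed).
Applying K to premise 10 (O(~retain_deed ⊃ ~review_credential)) and O(~retain_deed) yields O(~review_credential).
From O(~review_credential) and premise 1, O(~review_credential ⊃ ~register_ledger), we obtain O(~register_ledger).
The contrapositive of premise 7 (O(raise_flag ⊃ register_ledger)) is O(~register_ledger ⊃ ~raise_flag), and O(~register_ledger) is already established, so O(~raise_flag).
From O(~raise_flag) and premise 5, O(~raise_flag ⊃ sign_appeal), we obtain O(sign_appeal).
So O(sign_appeal) holds — sign_appeal is obligatory. None of the other listed options is made obligatory by any chain of premises.

sign_appeal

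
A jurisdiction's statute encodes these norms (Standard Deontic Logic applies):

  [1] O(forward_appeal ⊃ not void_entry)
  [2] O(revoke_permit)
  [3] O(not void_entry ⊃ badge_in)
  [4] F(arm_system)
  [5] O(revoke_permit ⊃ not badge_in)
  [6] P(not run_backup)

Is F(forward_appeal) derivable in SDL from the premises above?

Premise 2 gives O(revoke_permit).
With premise 5, O(revoke_permit ⊃ not badge_in), the K-axiom yields O(not badge_in).
The contrapositive of premise 3 (O(not void_entry ⊃ badge_in)) is O(not badge_in ⊃ void_entry), and O(not badge_in) is already established, so O(void_entry).
The contrapositive of premise 1 (O(forward_appeal ⊃ not void_entry)) is O(void_entry ⊃ not forward_appeal), and O(void_entry) is already established, so O(not forward_appeal).
Premises 4, 6 do not contribute to this derivation.
So O(not forward_appeal) holds, i.e. F(forward_appeal). The claim follows.

Yes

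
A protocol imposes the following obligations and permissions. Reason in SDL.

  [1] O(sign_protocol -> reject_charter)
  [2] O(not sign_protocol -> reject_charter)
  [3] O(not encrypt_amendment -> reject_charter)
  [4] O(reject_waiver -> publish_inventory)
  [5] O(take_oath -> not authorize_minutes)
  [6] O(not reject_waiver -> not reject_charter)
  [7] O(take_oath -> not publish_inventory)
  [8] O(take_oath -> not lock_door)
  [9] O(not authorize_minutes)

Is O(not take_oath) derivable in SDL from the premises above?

By case analysis on sign_protocol: premise 1 gives O(sign_protocol -> reject_charter) and premise 2 gives O(not sign_protocol -> reject_charter), so O(reject_charter) either way.
Premise 6, O(not reject_waiver -> not reject_charter), contraposes to O(reject_charter -> reject_waiver); with O(reject_charter) we get O(reject_waiver).
From O(reject_waiver) and premise 4, O(reject_waiver -> publish_inventory), we obtain O(publish_inventory).
Premise 7 is O(take_oath -> not publish_inventory); contrapositively O(publish_inventory -> not take_oath). Since O(publish_inventory) holds, K gives O(not take_oath).
Premises 3, 5, 8, 9 do not contribute to this derivation.
So O(not take_oath) follows.

Yes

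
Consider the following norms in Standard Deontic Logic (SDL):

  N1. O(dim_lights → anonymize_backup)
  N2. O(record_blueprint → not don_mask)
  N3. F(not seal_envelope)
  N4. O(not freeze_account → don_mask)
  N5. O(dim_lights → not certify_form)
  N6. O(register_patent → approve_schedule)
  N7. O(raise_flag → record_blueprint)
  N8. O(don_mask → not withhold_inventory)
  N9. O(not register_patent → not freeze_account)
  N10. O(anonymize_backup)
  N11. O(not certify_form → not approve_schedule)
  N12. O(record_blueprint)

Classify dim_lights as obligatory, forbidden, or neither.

Premise 12 states O(record_blueprint) outright.
From O(record_blueprint) and premise 2, O(record_blueprint → not don_mask), we obtain O(not don_mask).
Premise 4 is O(not freeze_account → don_mask); contrapositively O(not don_mask → freeze_account). Since O(not don_mask) holds, K gives O(freeze_account).
The contrapositive of premise 9 (O(not register_patent → not freeze_account)) is O(freeze_account → register_patent), and O(freeze_account) is already established, so O(register_patent).
Applying K to premise 6 (O(register_patent → approve_schedule)) and O(register_patent) yields O(approve_schedule).
Premise 11 is O(not certify_form → not approve_schedule); contrapositively O(approve_schedule → certify_form). Since O(approve_schedule) holds, K gives O(certify_form).
Premise 5 is O(dim_lights → not certify_form); contrapositively O(certify_form → not dim_lights). Since O(certify_form) holds, K gives O(not dim_lights).
Premises 1, 3, 7, 8, 10 do not contribute to this derivation.
Thus O(not dim_lights), which is F(dim_lights): dim_lights is forbidden.

Forbidden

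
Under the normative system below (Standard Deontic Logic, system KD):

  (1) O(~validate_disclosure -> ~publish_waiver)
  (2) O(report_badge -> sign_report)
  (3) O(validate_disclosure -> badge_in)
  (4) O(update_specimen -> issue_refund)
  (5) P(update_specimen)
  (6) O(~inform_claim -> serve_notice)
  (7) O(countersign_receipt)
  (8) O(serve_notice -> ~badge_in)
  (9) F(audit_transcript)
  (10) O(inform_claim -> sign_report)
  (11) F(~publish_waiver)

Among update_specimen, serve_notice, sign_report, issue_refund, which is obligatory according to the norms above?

Premise 11, F(~publish_waiver), is equivalent to O(publish_waiver).
The contrapositive of premise 1 (O(~validate_disclosure -> ~publish_waiver)) is O(publish_waiver -> validate_disclosure), and O(publish_waiver) is already established, so O(validate_disclosure).
From O(validate_disclosure) and premise 3, O(validate_disclosure -> badge_in), we obtain O(badge_in).
Premise 8, O(serve_notice -> ~badge_in), contraposes to O(badge_in -> ~serve_notice); with O(badge_in) we get O(~serve_notice).
Premise 6 is O(~inform_claim -> serve_notice); contrapositively O(~serve_notice -> inform_claim). Since O(~serve_notice) holds, K gives O(inform_claim).
From O(inform_claim) and premise 10, O(inform_claim -> sign_report), we obtain O(sign_report).
So O(sign_report) holds — sign_report is obligatory. None of the other listed options is made obligatory by any chain of premises.

sign_report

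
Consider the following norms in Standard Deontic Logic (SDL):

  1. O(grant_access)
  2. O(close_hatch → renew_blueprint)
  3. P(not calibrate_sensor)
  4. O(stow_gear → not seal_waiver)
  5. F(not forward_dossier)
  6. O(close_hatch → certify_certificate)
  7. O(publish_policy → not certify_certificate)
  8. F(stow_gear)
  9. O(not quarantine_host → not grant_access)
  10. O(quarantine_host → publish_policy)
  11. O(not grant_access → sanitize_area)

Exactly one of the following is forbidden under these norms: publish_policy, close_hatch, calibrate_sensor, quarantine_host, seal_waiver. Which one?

From premise 1 we have O(grant_access).
Premise 9, O(not quarantine_host → not grant_access), contraposes to O(grant_access → quarantine_host); with O(grant_access) we get O(quarantine_host).
From O(quarantine_host) and premise 10, O(quarantine_host → publish_policy), we obtain O(publish_policy).
Premise 7 is O(publish_policy → not certify_certificate); since O(publish_policy), deontic closure gives O(not certify_certificate).
Premise 6, O(close_hatch → certify_certificate), contraposes to O(not certify_certificate → not close_hatch); with O(not certify_certificate) we get O(not close_hatch).
So O(not close_hatch) holds, i.e. close_hatch is forbidden. None of the other listed options is forbidden under the premises.

close_hatch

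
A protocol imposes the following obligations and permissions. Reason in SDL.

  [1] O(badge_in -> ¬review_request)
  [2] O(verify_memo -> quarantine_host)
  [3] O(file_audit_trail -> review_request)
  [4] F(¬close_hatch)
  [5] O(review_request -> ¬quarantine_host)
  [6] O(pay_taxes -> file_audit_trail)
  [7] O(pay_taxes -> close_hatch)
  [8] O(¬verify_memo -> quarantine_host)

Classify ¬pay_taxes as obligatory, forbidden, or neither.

Obligatory

By case analysis on verify_memo: premise 2 gives O(verify_memo -> quarantine_host) and premise 8 gives O(¬verify_memo -> quarantine_host), so O(quarantine_host) either way.
Premise 5, O(review_request -> ¬quarantine_host), contraposes to O(quarantine_host -> ¬review_request); with O(quarantine_host) we get O(¬review_request).
Premise 3 is O(file_audit_trail -> review_request); contrapositively O(¬review_request -> ¬file_audit_trail). Since O(¬review_request) holds, K gives O(¬file_audit_trail).
Premise 6, O(pay_taxes -> file_audit_trail), contraposes to O(¬file_audit_trail -> ¬pay_taxes); with O(¬file_audit_trail) we get O(¬pay_taxes).
Premises 1, 4, 7 do not contribute to this derivation.
Hence ¬pay_taxes is obligatory.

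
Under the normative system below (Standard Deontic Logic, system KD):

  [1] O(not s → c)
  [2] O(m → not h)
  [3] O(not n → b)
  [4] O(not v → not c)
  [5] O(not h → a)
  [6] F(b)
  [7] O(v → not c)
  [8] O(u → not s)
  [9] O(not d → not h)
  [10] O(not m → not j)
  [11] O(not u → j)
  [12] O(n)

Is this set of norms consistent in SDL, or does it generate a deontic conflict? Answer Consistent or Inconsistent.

Consistent

Premise 3 is O(not n → b), but O(not n) is not derivable from the premises, so it does not yield O(b).
So O(b) is not derivable, and the apparent clash with O(not b) does not arise.
A world satisfying every obligation exists (e.g. a=true, b=false, c=false, d=false, h=false, j=true, m=true, n=true, s=true, u=false, v=false); no atom is both obligatory and forbidden, so the set is consistent.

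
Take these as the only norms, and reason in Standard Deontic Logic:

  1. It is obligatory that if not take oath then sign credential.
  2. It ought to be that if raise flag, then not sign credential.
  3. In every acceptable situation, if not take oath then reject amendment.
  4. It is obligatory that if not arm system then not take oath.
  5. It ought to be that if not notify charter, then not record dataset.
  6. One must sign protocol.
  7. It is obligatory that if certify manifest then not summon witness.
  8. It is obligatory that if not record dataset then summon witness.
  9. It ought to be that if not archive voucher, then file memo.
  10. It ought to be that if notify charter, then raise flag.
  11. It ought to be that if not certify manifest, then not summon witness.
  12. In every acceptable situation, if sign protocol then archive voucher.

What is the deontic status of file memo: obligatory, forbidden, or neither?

Neither

Premise 9 is O(¬archive_voucher → file_memo), but O(¬archive_voucher) is not derivable from the premises, so it does not yield O(file_memo).
No premise or chain of K-axiom applications forces O(file_memo), and none forces O(¬file_memo). So file_memo is neither obligatory nor forbidden under these norms.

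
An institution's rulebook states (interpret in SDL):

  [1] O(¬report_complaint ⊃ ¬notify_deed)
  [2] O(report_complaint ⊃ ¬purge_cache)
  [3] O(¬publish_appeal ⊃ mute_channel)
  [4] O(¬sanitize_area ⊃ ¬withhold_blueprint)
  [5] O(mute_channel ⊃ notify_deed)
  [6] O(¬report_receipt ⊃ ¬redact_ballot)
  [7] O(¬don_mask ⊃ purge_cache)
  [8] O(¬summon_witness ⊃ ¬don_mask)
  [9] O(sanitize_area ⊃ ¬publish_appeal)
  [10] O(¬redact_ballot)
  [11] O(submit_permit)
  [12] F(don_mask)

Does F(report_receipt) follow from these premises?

Premise 6 is O(¬report_receipt ⊃ ¬redact_ballot); even if O(¬redact_ballot) held, inferring O(¬report_receipt) would be affirming the consequent — invalid.
No other premise forces O(¬report_receipt). An ideal world satisfying every premise can still have report_receipt true, so F(report_receipt) is not derivable.

No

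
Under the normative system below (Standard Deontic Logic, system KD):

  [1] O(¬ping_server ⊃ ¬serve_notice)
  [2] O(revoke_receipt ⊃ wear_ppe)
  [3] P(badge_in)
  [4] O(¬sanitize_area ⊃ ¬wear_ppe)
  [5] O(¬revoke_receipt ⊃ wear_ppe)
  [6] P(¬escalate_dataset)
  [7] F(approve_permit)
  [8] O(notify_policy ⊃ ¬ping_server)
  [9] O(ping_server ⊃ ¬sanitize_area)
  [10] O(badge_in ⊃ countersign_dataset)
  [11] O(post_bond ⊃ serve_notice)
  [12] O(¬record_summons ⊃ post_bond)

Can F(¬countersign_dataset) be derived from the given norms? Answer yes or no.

No

Premise 10 is O(badge_in ⊃ countersign_dataset), but O(badge_in) is not derivable from the premises (the permission P(badge_in) asserts only ¬O(¬badge_in), not O(badge_in)), so it does not yield O(countersign_dataset).
No other premise forces O(countersign_dataset). An ideal world satisfying every premise can still have ¬countersign_dataset true, so F(¬countersign_dataset) is not derivable.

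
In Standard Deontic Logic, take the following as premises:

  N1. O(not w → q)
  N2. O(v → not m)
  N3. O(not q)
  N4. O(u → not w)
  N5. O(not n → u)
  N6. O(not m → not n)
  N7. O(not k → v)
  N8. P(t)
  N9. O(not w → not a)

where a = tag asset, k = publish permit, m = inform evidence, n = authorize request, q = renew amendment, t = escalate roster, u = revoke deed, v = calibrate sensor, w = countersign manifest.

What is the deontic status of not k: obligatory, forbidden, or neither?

Premise 3 gives O(not q).
The contrapositive of premise 1 (O(not w → q)) is O(not q → w), and O(not q) is already established, so O(w).
Premise 4, O(u → not w), contraposes to O(w → not u); with O(w) we get O(not u).
Premise 5 is O(not n → u); contrapositively O(not u → n). Since O(not u) holds, K gives O(n).
The contrapositive of premise 6 (O(not m → not n)) is O(n → m), and O(n) is already established, so O(m).
Premise 2, O(v → not m), contraposes to O(m → not v); with O(m) we get O(not v).
The contrapositive of premise 7 (O(not k → v)) is O(not v → k), and O(not v) is already established, so O(k).
Premises 8, 9 do not contribute to this derivation.
Thus O(k), which is F(not k): not k is forbidden.

Forbidden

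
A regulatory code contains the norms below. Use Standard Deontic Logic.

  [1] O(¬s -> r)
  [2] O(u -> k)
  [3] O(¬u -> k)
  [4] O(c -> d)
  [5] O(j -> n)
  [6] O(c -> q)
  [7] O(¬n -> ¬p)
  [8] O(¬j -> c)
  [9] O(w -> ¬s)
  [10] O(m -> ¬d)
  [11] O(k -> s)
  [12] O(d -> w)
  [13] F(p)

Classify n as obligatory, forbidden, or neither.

Premises 2 and 3 are O(u -> k) and O(¬u -> k); every ideal world satisfies u or ¬u, so in either case k holds — hence O(k).
From O(k) and premise 11, O(k -> s), we obtain O(s).
The contrapositive of premise 9 (O(w -> ¬s)) is O(s -> ¬w), and O(s) is already established, so O(¬w).
Premise 12 is O(d -> w); contrapositively O(¬w -> ¬d). Since O(¬w) holds, K gives O(¬d).
Premise 4 is O(c -> d); contrapositively O(¬d -> ¬c). Since O(¬d) holds, K gives O(¬c).
Premise 8 is O(¬j -> c); contrapositively O(¬c -> j). Since O(¬c) holds, K gives O(j).
Premise 5 is O(j -> n); since O(j), deontic closure gives O(n).
Premises 1, 6, 7, 10, 13 do not contribute to this derivation.
Hence n is obligatory.

Obligatory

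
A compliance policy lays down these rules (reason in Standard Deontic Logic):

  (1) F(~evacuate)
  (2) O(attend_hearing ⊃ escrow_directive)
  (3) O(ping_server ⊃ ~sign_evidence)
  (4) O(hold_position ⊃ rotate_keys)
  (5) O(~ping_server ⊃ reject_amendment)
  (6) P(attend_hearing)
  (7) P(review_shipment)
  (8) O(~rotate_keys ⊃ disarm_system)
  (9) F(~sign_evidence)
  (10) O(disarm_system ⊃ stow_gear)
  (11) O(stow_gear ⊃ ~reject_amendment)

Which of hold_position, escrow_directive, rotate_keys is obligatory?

rotate_keys

Premise 9, F(~sign_evidence), is equivalent to O(sign_evidence).
The contrapositive of premise 3 (O(ping_server ⊃ ~sign_evidence)) is O(sign_evidence ⊃ ~ping_server), and O(sign_evidence) is already established, so O(~ping_server).
Premise 5 is O(~ping_server ⊃ reject_amendment); since O(~ping_server), deontic closure gives O(reject_amendment).
Premise 11, O(stow_gear ⊃ ~reject_amendment), contraposes to O(reject_amendment ⊃ ~stow_gear); with O(reject_amendment) we get O(~stow_gear).
The contrapositive of premise 10 (O(disarm_system ⊃ stow_gear)) is O(~stow_gear ⊃ ~disarm_system), and O(~stow_gear) is already established, so O(~disarm_system).
The contrapositive of premise 8 (O(~rotate_keys ⊃ disarm_system)) is O(~disarm_system ⊃ rotate_keys), and O(~disarm_system) is already established, so O(rotate_keys).
So O(rotate_keys) holds — rotate_keys is obligatory. None of the other listed options is made obligatory by any chain of premises.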